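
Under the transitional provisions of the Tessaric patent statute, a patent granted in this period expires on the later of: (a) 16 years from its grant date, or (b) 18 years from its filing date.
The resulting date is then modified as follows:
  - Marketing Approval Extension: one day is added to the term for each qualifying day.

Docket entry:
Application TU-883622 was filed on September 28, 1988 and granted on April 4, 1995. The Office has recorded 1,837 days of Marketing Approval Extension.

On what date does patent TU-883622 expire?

April 14, 2016

(a) grant + 16 years → 4 April 2011.
(b) filing + 18 years → 28 September 2006.
Later of the two: 4 April 2011.
Marketing Approval Extension: +1837 days → 14 April 2016.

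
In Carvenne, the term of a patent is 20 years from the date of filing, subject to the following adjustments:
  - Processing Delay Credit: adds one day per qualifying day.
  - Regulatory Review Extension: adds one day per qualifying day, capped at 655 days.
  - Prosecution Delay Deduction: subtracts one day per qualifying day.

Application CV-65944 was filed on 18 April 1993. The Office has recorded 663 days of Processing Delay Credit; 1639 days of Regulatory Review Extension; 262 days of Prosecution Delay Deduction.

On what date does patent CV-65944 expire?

Base term: filing date + 20 years → 18 April 2013.
Processing Delay Credit: +663 days → 10 February 2015.
Regulatory Review Extension: 1639 days claimed exceeds the 655-day cap, so +655 days → 26 November 2016.
Prosecution Delay Deduction: −262 days → 9 March 2016.

March 9, 2016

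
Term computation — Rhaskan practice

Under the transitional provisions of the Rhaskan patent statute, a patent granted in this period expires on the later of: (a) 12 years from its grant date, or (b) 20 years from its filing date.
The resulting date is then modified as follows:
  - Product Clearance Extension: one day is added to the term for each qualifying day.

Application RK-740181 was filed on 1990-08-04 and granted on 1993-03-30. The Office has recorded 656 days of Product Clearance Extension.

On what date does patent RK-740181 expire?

(a) grant + 12 years → 30 March 2005.
(b) filing + 20 years → 4 August 2010.
Later of the two: 4 August 2010.
Product Clearance Extension: +656 days → 21 May 2012.

2012-05-21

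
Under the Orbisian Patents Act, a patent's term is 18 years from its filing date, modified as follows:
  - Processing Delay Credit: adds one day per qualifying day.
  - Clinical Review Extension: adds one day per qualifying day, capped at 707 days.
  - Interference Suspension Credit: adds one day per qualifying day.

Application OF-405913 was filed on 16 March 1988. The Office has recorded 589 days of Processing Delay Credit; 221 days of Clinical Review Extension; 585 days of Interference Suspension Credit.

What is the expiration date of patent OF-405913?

Base term: filing date + 18 years → 16 March 2006.
Processing Delay Credit: +589 days → 26 October 2007.
Clinical Review Extension: 221 days (within the 707-day cap) → +221 days → 3 June 2008.
Interference Suspension Credit: +585 days → 9 January 2010.

2010-01-09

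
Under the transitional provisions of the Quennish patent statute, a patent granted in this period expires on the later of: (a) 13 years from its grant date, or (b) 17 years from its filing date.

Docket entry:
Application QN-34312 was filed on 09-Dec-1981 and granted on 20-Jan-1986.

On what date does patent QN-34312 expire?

(a) grant + 13 years → 20 January 1999.
(b) filing + 17 years → 9 December 1998.
Later of the two: 20 January 1999.

January 20, 1999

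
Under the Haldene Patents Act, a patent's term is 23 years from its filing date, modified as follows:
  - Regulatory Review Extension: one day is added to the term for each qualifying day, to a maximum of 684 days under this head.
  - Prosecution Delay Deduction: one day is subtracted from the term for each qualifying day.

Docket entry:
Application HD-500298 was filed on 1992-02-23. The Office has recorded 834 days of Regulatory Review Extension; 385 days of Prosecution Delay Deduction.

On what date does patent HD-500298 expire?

Base term: filing date + 23 years → 23 February 2015.
Regulatory Review Extension: 834 days claimed exceeds the 684-day cap, so +684 days → 7 January 2017.
Prosecution Delay Deduction: −385 days → 19 December 2015.

2015-12-19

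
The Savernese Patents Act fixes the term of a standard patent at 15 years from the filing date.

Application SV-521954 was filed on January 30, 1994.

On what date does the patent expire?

2009-01-30

Filing date + 15 years → 30 January 2009.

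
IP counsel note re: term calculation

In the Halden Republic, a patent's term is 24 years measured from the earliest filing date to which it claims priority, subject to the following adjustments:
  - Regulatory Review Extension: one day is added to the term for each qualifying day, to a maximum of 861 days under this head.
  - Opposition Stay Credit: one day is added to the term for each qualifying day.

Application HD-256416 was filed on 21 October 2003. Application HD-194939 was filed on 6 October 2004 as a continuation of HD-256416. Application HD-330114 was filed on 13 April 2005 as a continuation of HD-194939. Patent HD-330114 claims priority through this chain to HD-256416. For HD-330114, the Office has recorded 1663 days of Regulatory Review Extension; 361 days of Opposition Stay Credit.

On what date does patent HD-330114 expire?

February 24, 2031

Earliest priority filing: 21 October 2003.
Base term: 21 October 2003 + 24 years → 21 October 2027.
Regulatory Review Extension: 1663 days claimed exceeds the 861-day cap, so +861 days → 28 February 2030.
Opposition Stay Credit: +361 days → 24 February 2031.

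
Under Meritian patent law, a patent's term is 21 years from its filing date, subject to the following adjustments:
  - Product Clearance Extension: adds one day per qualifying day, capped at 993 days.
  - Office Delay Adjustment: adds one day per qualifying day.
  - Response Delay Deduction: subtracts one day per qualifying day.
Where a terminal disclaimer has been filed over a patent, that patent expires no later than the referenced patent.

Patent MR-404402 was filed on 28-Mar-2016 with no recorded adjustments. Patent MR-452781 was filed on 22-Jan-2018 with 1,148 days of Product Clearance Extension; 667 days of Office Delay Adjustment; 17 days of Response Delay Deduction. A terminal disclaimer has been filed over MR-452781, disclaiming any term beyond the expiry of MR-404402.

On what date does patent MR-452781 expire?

2037-03-28

Natural term of MR-452781:
  Base: filing + 21 years → 22 January 2039.
  Product Clearance Extension: 1148 days claimed exceeds the 993-day cap, so +993 days → 11 October 2041.
  Office Delay Adjustment: +667 days → 9 August 2043.
  Response Delay Deduction: −17 days → 23 July 2043.
Expiry of referenced patent MR-404402:
  Base: filing + 21 years → 28 March 2037.
Terminal disclaimer: MR-452781 expires on the earlier of 23 July 2043 and 28 March 2037.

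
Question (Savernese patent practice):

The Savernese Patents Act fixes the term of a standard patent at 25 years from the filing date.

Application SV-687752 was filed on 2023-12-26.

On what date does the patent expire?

2048-12-26

Filing date + 25 years → 26 December 2048.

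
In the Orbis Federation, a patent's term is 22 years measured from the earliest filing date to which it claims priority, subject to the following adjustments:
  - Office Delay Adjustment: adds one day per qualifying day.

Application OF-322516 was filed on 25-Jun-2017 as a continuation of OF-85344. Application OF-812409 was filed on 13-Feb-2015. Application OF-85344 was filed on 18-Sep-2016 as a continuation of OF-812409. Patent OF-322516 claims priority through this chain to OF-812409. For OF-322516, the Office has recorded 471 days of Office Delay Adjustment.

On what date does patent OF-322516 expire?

Earliest priority filing: 13 February 2015.
Base term: 13 February 2015 + 22 years → 13 February 2037.
Office Delay Adjustment: +471 days → 30 May 2038.

May 30, 2038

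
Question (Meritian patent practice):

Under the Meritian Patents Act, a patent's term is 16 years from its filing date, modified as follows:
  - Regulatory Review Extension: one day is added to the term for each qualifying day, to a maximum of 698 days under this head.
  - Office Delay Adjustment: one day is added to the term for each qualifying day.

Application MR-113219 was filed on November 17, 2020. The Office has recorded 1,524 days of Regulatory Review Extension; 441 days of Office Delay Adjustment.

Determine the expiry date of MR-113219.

December 31, 2039

Base term: filing date + 16 years → 17 November 2036.
Regulatory Review Extension: 1524 days claimed exceeds the 698-day cap, so +698 days → 16 October 2038.
Office Delay Adjustment: +441 days → 31 December 2039.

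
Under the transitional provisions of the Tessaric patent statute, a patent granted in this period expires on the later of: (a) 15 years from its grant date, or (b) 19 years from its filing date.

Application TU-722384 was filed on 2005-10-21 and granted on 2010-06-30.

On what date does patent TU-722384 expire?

June 30, 2025

(a) grant + 15 years → 30 June 2025.
(b) filing + 19 years → 21 October 2024.
Later of the two: 30 June 2025.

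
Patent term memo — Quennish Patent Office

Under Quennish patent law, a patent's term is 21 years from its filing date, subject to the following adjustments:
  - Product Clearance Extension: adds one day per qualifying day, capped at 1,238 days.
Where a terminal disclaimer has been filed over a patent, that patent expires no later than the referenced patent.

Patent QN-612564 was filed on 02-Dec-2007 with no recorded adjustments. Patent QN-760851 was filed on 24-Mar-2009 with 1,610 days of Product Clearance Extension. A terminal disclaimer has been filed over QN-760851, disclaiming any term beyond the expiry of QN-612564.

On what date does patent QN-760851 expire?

Natural term of QN-760851:
  Base: filing + 21 years → 24 March 2030.
  Product Clearance Extension: 1610 days claimed exceeds the 1238-day cap, so +1238 days → 13 August 2033.
Expiry of referenced patent QN-612564:
  Base: filing + 21 years → 2 December 2028.
Terminal disclaimer: QN-760851 expires on the earlier of 13 August 2033 and 2 December 2028.

December 2, 2028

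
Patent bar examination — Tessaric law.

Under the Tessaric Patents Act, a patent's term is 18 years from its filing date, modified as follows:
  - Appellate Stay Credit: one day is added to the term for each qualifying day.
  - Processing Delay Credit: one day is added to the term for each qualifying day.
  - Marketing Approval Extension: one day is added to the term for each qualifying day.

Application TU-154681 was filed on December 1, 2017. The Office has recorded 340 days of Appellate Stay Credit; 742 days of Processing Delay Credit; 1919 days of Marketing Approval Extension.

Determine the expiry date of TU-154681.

2044-02-18

Base term: filing date + 18 years → 1 December 2035.
Appellate Stay Credit: +340 days → 5 November 2036.
Processing Delay Credit: +742 days → 17 November 2038.
Marketing Approval Extension: +1919 days → 18 February 2044.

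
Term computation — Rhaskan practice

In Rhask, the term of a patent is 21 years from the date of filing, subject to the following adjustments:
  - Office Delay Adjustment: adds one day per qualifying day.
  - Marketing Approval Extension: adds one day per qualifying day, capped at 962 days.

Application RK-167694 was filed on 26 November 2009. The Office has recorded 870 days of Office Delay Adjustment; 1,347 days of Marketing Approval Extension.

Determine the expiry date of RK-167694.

December 2, 2035

Base term: filing date + 21 years → 26 November 2030.
Office Delay Adjustment: +870 days → 14 April 2033.
Marketing Approval Extension: 1347 days claimed exceeds the 962-day cap, so +962 days → 2 December 2035.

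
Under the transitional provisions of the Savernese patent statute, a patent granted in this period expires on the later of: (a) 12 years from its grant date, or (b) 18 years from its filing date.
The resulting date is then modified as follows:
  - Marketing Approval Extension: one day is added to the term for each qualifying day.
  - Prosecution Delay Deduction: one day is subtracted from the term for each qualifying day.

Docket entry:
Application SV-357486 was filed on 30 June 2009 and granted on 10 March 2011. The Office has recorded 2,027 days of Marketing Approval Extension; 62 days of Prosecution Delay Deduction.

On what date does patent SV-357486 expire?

(a) grant + 12 years → 10 March 2023.
(b) filing + 18 years → 30 June 2027.
Later of the two: 30 June 2027.
Marketing Approval Extension: +2027 days → 16 January 2033.
Prosecution Delay Deduction: −62 days → 15 November 2032.

2032-11-15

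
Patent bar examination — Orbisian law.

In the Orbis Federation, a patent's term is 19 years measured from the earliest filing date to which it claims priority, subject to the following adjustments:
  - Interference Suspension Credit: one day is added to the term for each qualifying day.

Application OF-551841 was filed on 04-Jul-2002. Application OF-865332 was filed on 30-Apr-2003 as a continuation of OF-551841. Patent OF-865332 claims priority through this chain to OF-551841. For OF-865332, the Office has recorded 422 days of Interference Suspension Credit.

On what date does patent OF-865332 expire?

2022-08-30

Earliest priority filing: 4 July 2002.
Base term: 4 July 2002 + 19 years → 4 July 2021.
Interference Suspension Credit: +422 days → 30 August 2022.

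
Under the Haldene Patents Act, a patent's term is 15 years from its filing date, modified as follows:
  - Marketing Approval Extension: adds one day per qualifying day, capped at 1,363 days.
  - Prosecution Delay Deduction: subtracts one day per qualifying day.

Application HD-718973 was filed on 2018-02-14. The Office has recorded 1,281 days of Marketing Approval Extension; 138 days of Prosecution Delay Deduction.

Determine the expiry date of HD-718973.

Base term: filing date + 15 years → 14 February 2033.
Marketing Approval Extension: 1281 days (within the 1363-day cap) → +1281 days → 18 August 2036.
Prosecution Delay Deduction: −138 days → 2 April 2036.

2036-04-02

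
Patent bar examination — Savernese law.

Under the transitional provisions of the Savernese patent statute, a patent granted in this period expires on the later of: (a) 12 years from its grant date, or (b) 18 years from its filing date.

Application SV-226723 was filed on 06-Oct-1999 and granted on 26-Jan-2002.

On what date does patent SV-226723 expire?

(a) grant + 12 years → 26 January 2014.
(b) filing + 18 years → 6 October 2017.
Later of the two: 6 October 2017.

October 6, 2017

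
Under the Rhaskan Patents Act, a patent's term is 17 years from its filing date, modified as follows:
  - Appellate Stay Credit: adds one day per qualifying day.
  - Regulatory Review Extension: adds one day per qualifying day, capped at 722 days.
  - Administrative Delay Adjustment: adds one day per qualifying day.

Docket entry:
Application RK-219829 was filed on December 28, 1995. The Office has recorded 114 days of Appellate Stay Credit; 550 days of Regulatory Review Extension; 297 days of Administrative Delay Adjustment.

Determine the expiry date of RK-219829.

August 16, 2015

Base term: filing date + 17 years → 28 December 2012.
Appellate Stay Credit: +114 days → 21 April 2013.
Regulatory Review Extension: 550 days (within the 722-day cap) → +550 days → 23 October 2014.
Administrative Delay Adjustment: +297 days → 16 August 2015.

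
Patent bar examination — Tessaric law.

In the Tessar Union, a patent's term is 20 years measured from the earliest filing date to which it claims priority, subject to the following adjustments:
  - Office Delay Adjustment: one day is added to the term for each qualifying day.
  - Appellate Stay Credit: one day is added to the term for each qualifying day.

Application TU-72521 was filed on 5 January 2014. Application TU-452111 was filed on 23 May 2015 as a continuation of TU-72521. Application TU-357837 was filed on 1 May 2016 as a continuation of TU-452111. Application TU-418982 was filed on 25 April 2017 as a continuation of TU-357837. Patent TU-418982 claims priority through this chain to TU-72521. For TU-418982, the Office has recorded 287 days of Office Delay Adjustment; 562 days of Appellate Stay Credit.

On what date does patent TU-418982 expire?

Earliest priority filing: 5 January 2014.
Base term: 5 January 2014 + 20 years → 5 January 2034.
Office Delay Adjustment: +287 days → 19 October 2034.
Appellate Stay Credit: +562 days → 3 May 2036.

May 3, 2036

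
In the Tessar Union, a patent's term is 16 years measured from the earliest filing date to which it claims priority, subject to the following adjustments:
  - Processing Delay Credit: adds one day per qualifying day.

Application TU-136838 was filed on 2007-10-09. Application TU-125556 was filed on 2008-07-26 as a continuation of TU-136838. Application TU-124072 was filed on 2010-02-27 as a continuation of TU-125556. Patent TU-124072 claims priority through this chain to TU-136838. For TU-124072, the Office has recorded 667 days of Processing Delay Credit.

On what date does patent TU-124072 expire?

Earliest priority filing: 9 October 2007.
Base term: 9 October 2007 + 16 years → 9 October 2023.
Processing Delay Credit: +667 days → 6 August 2025.

2025-08-06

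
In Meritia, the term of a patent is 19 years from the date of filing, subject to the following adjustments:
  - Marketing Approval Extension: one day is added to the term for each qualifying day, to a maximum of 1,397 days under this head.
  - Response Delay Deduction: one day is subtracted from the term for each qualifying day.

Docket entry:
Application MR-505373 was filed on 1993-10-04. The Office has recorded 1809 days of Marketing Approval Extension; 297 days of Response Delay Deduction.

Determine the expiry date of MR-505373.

Base term: filing date + 19 years → 4 October 2012.
Marketing Approval Extension: 1809 days claimed exceeds the 1397-day cap, so +1397 days → 1 August 2016.
Response Delay Deduction: −297 days → 9 October 2015.

2015-10-09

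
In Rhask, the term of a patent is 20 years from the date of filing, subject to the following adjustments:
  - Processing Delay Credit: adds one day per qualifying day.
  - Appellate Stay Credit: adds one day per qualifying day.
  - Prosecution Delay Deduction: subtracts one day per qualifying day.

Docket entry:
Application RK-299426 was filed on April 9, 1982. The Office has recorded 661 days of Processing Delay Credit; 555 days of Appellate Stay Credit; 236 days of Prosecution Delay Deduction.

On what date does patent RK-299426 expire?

Base term: filing date + 20 years → 9 April 2002.
Processing Delay Credit: +661 days → 30 January 2004.
Appellate Stay Credit: +555 days → 7 August 2005.
Prosecution Delay Deduction: −236 days → 14 December 2004.

December 14, 2004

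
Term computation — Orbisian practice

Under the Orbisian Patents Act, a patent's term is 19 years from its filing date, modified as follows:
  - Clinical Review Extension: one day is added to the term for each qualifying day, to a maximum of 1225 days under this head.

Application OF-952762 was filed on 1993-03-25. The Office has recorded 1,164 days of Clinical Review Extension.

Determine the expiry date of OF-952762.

June 2, 2015

Base term: filing date + 19 years → 25 March 2012.
Clinical Review Extension: 1164 days (within the 1225-day cap) → +1164 days → 2 June 2015.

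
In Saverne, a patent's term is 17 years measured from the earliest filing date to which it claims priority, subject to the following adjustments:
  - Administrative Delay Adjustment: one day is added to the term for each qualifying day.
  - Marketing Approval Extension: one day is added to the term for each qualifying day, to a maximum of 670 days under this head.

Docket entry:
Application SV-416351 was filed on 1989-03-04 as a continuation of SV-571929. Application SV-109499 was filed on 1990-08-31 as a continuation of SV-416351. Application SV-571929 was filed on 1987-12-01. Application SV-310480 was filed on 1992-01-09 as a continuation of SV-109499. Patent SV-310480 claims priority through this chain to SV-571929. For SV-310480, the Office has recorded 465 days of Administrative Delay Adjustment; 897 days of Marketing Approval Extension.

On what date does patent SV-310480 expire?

January 10, 2008

Earliest priority filing: 1 December 1987.
Base term: 1 December 1987 + 17 years → 1 December 2004.
Administrative Delay Adjustment: +465 days → 11 March 2006.
Marketing Approval Extension: 897 days claimed exceeds the 670-day cap, so +670 days → 10 January 2008.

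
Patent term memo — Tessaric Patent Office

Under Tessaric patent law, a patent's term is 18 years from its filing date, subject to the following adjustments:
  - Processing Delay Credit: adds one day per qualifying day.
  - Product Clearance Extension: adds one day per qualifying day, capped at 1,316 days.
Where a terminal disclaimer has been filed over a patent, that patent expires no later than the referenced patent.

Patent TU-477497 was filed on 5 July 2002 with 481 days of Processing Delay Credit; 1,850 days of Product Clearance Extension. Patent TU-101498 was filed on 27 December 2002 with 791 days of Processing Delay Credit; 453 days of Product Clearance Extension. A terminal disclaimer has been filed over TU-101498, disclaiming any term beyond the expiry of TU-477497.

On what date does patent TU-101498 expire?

Natural term of TU-101498:
  Base: filing + 18 years → 27 December 2020.
  Processing Delay Credit: +791 days → 26 February 2023.
  Product Clearance Extension: 453 days (within the 1316-day cap) → +453 days → 24 May 2024.
Expiry of referenced patent TU-477497:
  Base: filing + 18 years → 5 July 2020.
  Processing Delay Credit: +481 days → 29 October 2021.
  Product Clearance Extension: 1850 days claimed exceeds the 1316-day cap, so +1316 days → 6 June 2025.
Terminal disclaimer: TU-101498 expires on the earlier of 24 May 2024 and 6 June 2025.

May 24, 2024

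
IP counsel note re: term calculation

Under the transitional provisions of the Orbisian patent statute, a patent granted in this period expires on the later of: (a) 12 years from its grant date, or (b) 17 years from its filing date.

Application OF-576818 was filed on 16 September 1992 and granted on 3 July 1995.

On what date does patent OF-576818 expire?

(a) grant + 12 years → 3 July 2007.
(b) filing + 17 years → 16 September 2009.
Later of the two: 16 September 2009.

2009-09-16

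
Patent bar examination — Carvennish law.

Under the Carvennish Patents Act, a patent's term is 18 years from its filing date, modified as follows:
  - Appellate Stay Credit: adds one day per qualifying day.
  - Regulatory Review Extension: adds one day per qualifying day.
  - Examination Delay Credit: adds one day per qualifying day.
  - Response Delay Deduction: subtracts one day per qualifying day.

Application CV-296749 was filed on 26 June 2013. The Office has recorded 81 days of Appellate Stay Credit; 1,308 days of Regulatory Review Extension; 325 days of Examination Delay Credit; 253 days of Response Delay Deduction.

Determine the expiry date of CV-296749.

2035-06-26

Base term: filing date + 18 years → 26 June 2031.
Appellate Stay Credit: +81 days → 15 September 2031.
Regulatory Review Extension: +1308 days → 15 April 2035.
Examination Delay Credit: +325 days → 5 March 2036.
Response Delay Deduction: −253 days → 26 June 2035.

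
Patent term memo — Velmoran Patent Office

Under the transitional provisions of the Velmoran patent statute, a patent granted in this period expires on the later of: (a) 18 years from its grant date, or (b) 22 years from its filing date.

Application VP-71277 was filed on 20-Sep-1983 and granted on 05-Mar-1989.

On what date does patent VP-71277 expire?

March 5, 2007

(a) grant + 18 years → 5 March 2007.
(b) filing + 22 years → 20 September 2005.
Later of the two: 5 March 2007.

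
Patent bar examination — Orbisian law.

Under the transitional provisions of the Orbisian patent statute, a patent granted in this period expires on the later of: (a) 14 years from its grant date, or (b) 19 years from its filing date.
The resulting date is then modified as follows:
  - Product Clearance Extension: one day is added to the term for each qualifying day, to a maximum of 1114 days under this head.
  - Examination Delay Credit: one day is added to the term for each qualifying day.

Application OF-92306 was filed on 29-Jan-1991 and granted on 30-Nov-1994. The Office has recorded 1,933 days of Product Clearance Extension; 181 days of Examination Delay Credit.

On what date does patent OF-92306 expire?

(a) grant + 14 years → 30 November 2008.
(b) filing + 19 years → 29 January 2010.
Later of the two: 29 January 2010.
Product Clearance Extension: 1933 days claimed exceeds the 1114-day cap, so +1114 days → 16 February 2013.
Examination Delay Credit: +181 days → 16 August 2013.

2013-08-16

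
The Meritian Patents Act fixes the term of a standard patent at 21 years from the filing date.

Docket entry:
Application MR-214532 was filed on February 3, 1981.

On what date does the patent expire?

February 3, 2002

Filing date + 21 years → 3 February 2002.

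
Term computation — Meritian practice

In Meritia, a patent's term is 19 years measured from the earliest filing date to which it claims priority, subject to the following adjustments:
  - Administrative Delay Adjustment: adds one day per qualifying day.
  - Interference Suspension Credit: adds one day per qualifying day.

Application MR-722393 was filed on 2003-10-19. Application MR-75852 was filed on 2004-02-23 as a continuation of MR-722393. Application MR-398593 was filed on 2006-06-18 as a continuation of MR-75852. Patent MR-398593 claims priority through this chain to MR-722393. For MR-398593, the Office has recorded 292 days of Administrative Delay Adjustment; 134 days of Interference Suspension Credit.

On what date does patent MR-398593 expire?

2023-12-19

Earliest priority filing: 19 October 2003.
Base term: 19 October 2003 + 19 years → 19 October 2022.
Administrative Delay Adjustment: +292 days → 7 August 2023.
Interference Suspension Credit: +134 days → 19 December 2023.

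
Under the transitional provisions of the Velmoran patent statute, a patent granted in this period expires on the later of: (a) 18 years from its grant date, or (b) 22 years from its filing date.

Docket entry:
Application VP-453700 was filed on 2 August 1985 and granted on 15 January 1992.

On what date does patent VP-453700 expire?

(a) grant + 18 years → 15 January 2010.
(b) filing + 22 years → 2 August 2007.
Later of the two: 15 January 2010.

January 15, 2010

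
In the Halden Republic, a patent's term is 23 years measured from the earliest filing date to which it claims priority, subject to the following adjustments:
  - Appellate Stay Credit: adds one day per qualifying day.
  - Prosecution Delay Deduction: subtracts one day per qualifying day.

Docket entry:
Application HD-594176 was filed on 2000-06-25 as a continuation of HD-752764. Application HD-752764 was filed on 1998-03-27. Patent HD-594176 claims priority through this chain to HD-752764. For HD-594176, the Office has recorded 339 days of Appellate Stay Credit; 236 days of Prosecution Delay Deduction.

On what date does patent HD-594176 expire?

2021-07-08

Earliest priority filing: 27 March 1998.
Base term: 27 March 1998 + 23 years → 27 March 2021.
Appellate Stay Credit: +339 days → 1 March 2022.
Prosecution Delay Deduction: −236 days → 8 July 2021.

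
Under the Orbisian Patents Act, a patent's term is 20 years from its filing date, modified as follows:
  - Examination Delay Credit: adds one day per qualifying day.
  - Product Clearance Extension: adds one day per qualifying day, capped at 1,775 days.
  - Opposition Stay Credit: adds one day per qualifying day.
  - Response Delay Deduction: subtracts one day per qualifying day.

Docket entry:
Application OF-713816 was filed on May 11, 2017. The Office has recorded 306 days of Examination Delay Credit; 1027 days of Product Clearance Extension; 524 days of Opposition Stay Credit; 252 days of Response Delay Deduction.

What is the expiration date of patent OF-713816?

2041-10-02

Base term: filing date + 20 years → 11 May 2037.
Examination Delay Credit: +306 days → 13 March 2038.
Product Clearance Extension: 1027 days (within the 1775-day cap) → +1027 days → 3 January 2041.
Opposition Stay Credit: +524 days → 11 June 2042.
Response Delay Deduction: −252 days → 2 October 2041.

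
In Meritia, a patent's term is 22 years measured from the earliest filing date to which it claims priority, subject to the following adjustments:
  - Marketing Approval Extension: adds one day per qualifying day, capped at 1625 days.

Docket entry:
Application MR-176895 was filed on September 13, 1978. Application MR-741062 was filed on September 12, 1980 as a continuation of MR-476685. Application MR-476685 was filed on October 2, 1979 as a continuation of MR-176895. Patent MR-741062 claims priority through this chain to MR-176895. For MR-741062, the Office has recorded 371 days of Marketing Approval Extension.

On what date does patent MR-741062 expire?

Earliest priority filing: 13 September 1978.
Base term: 13 September 1978 + 22 years → 13 September 2000.
Marketing Approval Extension: 371 days (within the 1625-day cap) → +371 days → 19 September 2001.

September 19, 2001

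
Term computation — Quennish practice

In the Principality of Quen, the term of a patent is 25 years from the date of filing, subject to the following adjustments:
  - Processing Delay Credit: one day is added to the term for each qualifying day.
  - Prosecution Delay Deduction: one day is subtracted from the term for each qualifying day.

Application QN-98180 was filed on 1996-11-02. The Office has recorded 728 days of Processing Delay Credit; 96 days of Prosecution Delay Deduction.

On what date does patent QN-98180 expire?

Base term: filing date + 25 years → 2 November 2021.
Processing Delay Credit: +728 days → 31 October 2023.
Prosecution Delay Deduction: −96 days → 27 July 2023.

July 27, 2023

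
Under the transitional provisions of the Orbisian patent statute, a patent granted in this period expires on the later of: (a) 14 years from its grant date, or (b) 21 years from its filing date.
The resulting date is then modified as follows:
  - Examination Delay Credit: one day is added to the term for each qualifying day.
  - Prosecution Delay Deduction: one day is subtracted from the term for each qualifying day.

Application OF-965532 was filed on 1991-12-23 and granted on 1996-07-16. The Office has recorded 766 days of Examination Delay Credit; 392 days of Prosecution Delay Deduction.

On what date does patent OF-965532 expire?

2014-01-01

(a) grant + 14 years → 16 July 2010.
(b) filing + 21 years → 23 December 2012.
Later of the two: 23 December 2012.
Examination Delay Credit: +766 days → 28 January 2015.
Prosecution Delay Deduction: −392 days → 1 January 2014.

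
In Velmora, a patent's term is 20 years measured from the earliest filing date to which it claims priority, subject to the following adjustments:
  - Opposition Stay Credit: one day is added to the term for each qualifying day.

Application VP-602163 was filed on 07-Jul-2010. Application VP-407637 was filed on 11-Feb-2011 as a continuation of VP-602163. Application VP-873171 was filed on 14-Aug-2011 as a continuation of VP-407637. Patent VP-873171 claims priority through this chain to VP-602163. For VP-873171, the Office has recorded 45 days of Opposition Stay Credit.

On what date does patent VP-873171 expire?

Earliest priority filing: 7 July 2010.
Base term: 7 July 2010 + 20 years → 7 July 2030.
Opposition Stay Credit: +45 days → 21 August 2030.

August 21, 2030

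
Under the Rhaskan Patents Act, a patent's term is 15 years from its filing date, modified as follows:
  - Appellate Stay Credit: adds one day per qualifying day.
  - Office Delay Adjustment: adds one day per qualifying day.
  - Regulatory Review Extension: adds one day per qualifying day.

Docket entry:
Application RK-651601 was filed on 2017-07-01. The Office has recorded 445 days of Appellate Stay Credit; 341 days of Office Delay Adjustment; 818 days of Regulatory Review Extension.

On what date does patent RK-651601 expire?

Base term: filing date + 15 years → 1 July 2032.
Appellate Stay Credit: +445 days → 19 September 2033.
Office Delay Adjustment: +341 days → 26 August 2034.
Regulatory Review Extension: +818 days → 21 November 2036.

2036-11-21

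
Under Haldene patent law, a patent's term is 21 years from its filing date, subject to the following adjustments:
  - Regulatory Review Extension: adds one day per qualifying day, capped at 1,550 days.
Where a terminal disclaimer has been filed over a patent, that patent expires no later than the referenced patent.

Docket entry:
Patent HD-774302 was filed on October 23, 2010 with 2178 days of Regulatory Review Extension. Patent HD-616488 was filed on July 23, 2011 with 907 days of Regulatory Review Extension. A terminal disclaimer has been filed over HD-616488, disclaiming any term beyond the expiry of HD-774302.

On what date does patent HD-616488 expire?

January 16, 2035

Natural term of HD-616488:
  Base: filing + 21 years → 23 July 2032.
  Regulatory Review Extension: 907 days (within the 1550-day cap) → +907 days → 16 January 2035.
Expiry of referenced patent HD-774302:
  Base: filing + 21 years → 23 October 2031.
  Regulatory Review Extension: 2178 days claimed exceeds the 1550-day cap, so +1550 days → 20 January 2036.
Terminal disclaimer: HD-616488 expires on the earlier of 16 January 2035 and 20 January 2036.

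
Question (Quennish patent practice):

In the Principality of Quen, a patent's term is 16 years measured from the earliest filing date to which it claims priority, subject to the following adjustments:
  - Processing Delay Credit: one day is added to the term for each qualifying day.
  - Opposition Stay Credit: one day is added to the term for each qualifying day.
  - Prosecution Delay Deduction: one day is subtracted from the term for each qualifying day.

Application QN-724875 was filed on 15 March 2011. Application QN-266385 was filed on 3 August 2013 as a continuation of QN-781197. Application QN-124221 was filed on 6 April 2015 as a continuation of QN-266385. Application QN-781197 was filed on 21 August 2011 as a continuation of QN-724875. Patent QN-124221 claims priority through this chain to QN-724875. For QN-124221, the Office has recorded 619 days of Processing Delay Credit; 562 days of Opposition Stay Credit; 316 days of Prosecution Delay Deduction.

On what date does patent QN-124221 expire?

July 27, 2029

Earliest priority filing: 15 March 2011.
Base term: 15 March 2011 + 16 years → 15 March 2027.
Processing Delay Credit: +619 days → 23 November 2028.
Opposition Stay Credit: +562 days → 8 June 2030.
Prosecution Delay Deduction: −316 days → 27 July 2029.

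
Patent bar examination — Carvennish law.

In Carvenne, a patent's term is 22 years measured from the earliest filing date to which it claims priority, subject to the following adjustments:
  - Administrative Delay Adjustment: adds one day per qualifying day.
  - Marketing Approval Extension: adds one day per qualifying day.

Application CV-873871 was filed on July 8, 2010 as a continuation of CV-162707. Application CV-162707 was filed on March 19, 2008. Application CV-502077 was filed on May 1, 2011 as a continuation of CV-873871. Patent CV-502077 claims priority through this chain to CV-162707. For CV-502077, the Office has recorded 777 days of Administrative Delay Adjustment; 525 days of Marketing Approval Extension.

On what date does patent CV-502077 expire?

2033-10-11

Earliest priority filing: 19 March 2008.
Base term: 19 March 2008 + 22 years → 19 March 2030.
Administrative Delay Adjustment: +777 days → 4 May 2032.
Marketing Approval Extension: +525 days → 11 October 2033.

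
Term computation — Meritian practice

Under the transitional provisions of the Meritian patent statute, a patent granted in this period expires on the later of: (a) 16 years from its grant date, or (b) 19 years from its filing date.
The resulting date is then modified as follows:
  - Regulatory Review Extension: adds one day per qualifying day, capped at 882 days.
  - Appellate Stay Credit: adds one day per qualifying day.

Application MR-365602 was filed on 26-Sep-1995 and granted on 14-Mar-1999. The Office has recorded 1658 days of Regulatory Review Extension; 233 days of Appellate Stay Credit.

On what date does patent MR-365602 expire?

April 2, 2018

(a) grant + 16 years → 14 March 2015.
(b) filing + 19 years → 26 September 2014.
Later of the two: 14 March 2015.
Regulatory Review Extension: 1658 days claimed exceeds the 882-day cap, so +882 days → 12 August 2017.
Appellate Stay Credit: +233 days → 2 April 2018.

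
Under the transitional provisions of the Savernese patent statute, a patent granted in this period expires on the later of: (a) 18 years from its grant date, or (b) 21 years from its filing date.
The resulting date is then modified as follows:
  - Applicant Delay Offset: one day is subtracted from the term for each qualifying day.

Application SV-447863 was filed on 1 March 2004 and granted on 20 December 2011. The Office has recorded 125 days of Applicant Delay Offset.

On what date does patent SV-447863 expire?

(a) grant + 18 years → 20 December 2029.
(b) filing + 21 years → 1 March 2025.
Later of the two: 20 December 2029.
Applicant Delay Offset: −125 days → 17 August 2029.

2029-08-17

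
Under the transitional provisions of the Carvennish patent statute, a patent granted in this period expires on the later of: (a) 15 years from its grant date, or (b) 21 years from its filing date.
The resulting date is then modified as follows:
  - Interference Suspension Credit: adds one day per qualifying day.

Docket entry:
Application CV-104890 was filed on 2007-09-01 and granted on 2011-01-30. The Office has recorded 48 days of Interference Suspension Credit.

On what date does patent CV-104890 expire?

2028-10-19

(a) grant + 15 years → 30 January 2026.
(b) filing + 21 years → 1 September 2028.
Later of the two: 1 September 2028.
Interference Suspension Credit: +48 days → 19 October 2028.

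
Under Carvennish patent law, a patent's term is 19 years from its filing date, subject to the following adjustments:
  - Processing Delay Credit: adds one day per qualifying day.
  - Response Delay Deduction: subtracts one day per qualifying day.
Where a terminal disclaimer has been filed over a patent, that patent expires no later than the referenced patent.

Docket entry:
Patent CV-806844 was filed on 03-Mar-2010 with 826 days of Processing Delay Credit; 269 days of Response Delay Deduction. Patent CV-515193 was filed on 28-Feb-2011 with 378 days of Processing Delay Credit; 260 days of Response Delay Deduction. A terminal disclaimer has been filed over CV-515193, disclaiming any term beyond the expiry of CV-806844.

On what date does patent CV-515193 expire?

2030-06-26

Natural term of CV-515193:
  Base: filing + 19 years → 28 February 2030.
  Processing Delay Credit: +378 days → 13 March 2031.
  Response Delay Deduction: −260 days → 26 June 2030.
Expiry of referenced patent CV-806844:
  Base: filing + 19 years → 3 March 2029.
  Processing Delay Credit: +826 days → 7 June 2031.
  Response Delay Deduction: −269 days → 11 September 2030.
Terminal disclaimer: CV-515193 expires on the earlier of 26 June 2030 and 11 September 2030.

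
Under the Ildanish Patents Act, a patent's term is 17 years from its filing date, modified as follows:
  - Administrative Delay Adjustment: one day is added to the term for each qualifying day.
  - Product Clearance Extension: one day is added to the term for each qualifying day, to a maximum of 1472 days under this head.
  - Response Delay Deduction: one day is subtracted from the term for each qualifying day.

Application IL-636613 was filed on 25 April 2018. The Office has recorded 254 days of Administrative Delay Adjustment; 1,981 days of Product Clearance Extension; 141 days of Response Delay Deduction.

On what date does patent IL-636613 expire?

2039-08-27

Base term: filing date + 17 years → 25 April 2035.
Administrative Delay Adjustment: +254 days → 4 January 2036.
Product Clearance Extension: 1981 days claimed exceeds the 1472-day cap, so +1472 days → 15 January 2040.
Response Delay Deduction: −141 days → 27 August 2039.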